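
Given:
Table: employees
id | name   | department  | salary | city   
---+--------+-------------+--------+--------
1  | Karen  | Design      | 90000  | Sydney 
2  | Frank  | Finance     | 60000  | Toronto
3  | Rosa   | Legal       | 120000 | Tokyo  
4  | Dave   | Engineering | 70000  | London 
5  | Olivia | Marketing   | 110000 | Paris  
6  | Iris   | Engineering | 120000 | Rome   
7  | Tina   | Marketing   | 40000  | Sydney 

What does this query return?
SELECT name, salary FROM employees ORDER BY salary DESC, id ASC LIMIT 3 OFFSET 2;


Sort by salary DESC (id ASC tiebreak), then skip 2 and take 3
Rows 3 through 5

3 rows:
Olivia, 110000
Karen, 90000
Dave, 70000


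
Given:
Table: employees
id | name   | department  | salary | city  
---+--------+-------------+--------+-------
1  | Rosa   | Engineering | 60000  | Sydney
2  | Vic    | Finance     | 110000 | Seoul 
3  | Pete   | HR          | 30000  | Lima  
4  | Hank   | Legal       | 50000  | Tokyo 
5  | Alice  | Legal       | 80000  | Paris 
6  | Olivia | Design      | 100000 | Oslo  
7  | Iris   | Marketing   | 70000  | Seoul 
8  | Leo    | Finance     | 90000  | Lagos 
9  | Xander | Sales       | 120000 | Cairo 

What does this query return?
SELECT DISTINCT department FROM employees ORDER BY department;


All 'department' values (row order): Engineering, Finance, HR, Legal, Legal, Design, Marketing, Finance, Sales
Removing duplicates leaves 7 unique value(s).

7 values:
Design
Engineering
Finance
HR
Legal
Marketing
Sales


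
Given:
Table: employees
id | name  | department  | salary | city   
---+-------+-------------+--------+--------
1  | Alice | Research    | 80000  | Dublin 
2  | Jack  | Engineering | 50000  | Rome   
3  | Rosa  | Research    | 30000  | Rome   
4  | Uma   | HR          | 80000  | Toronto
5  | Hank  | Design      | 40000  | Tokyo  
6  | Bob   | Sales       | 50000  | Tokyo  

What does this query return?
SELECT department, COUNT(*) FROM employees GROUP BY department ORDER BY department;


Assigning each row to its department group:
  Alice -> Research
  Jack -> Engineering
  Rosa -> Research
  Uma -> HR
  Hank -> Design
  Bob -> Sales


5 groups:
Design, 1
Engineering, 1
HR, 1
Research, 2
Sales, 1


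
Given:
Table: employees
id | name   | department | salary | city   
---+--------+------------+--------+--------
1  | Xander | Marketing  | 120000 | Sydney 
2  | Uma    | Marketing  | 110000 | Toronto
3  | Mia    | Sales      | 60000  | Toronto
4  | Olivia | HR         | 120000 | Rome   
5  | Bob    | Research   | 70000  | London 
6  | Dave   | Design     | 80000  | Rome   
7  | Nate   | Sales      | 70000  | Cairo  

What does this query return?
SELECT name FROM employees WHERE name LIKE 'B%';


LIKE 'B%' matches names starting with 'B'
Matching: 1

1 rows:
Bob


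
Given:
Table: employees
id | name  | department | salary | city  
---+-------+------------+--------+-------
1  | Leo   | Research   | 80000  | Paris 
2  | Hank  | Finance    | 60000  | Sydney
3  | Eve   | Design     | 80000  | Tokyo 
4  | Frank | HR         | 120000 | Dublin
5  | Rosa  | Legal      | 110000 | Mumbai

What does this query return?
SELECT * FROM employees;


SELECT * returns all 5 rows with all columns

5 rows:
1, Leo, Research, 80000, Paris
2, Hank, Finance, 60000, Sydney
3, Eve, Design, 80000, Tokyo
4, Frank, HR, 120000, Dublin
5, Rosa, Legal, 110000, Mumbai


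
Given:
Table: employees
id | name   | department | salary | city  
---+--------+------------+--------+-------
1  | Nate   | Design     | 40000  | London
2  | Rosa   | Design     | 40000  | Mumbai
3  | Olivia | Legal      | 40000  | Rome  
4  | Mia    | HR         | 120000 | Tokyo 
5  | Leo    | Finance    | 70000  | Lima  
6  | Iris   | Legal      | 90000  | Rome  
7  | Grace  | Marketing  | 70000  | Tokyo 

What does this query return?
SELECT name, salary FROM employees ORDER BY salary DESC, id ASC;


Sorting by salary DESC, then id ASC for ties

7 rows:
Mia, 120000
Iris, 90000
Leo, 70000
Grace, 70000
Nate, 40000
Rosa, 40000
Olivia, 40000


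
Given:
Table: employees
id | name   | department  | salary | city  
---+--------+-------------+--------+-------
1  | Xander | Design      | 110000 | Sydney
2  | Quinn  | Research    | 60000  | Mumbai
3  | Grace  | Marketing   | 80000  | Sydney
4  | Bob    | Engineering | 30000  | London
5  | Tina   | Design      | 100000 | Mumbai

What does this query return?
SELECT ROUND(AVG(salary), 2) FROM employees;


SUM(salary) = 380000
COUNT = 5
ROUND(AVG, 2) = ROUND(380000 / 5, 2) = 76000.0

76000.0


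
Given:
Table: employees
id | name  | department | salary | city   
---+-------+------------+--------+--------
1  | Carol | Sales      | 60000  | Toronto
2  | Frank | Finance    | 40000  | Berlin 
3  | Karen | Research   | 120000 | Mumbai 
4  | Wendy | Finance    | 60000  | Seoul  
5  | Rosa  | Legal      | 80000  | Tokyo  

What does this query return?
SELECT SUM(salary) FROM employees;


SUM(salary) = 60000 + 40000 + 120000 + 60000 + 80000 = 360000

360000


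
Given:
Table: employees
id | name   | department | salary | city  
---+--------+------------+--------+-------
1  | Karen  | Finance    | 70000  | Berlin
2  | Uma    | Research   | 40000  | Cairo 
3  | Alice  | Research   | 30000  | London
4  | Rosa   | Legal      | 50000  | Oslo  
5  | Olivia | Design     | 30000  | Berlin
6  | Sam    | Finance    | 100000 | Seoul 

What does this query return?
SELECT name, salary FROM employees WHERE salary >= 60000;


Filtering: salary >= 60000
Matching: 2 rows

2 rows:
Karen, 70000
Sam, 100000


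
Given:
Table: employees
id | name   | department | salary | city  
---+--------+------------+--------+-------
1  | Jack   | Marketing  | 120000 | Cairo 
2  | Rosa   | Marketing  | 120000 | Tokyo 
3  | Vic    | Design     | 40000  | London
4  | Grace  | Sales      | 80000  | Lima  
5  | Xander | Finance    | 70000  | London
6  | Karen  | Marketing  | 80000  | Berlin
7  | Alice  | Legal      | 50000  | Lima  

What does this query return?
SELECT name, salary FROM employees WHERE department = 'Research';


Filtering: department = 'Research'
Matching rows: 0

Empty result set (0 rows)


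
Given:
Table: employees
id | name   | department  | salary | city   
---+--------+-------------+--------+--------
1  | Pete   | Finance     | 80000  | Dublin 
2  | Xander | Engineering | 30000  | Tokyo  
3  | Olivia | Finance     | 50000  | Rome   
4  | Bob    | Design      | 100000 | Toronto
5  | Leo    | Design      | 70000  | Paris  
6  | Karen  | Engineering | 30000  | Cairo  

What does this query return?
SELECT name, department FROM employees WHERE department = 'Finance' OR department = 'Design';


Filtering: department = 'Finance' OR 'Design'
Matching: 4 rows

4 rows:
Pete, Finance
Olivia, Finance
Bob, Design
Leo, Design


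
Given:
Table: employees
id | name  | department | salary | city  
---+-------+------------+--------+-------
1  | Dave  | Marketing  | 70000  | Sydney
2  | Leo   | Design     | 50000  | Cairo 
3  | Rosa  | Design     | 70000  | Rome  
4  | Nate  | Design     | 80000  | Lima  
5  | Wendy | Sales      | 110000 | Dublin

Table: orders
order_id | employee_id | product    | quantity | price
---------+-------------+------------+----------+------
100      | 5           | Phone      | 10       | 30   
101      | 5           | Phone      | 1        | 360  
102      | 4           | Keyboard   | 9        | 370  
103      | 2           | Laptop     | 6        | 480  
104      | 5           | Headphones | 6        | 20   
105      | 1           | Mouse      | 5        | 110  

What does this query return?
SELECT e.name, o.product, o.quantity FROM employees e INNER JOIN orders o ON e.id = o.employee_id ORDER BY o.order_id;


Joining employees.id = orders.employee_id:
  employee Wendy (id=5) -> order Phone
  employee Wendy (id=5) -> order Phone
  employee Nate (id=4) -> order Keyboard
  employee Leo (id=2) -> order Laptop
  employee Wendy (id=5) -> order Headphones
  employee Dave (id=1) -> order Mouse


6 rows:
Wendy, Phone, 10
Wendy, Phone, 1
Nate, Keyboard, 9
Leo, Laptop, 6
Wendy, Headphones, 6
Dave, Mouse, 5


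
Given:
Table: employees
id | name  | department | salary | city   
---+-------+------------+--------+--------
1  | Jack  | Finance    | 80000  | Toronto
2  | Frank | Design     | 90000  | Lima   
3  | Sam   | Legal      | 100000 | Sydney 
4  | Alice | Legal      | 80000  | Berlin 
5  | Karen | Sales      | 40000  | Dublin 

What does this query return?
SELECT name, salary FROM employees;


Projecting columns: name, salary

5 rows:
Jack, 80000
Frank, 90000
Sam, 100000
Alice, 80000
Karen, 40000


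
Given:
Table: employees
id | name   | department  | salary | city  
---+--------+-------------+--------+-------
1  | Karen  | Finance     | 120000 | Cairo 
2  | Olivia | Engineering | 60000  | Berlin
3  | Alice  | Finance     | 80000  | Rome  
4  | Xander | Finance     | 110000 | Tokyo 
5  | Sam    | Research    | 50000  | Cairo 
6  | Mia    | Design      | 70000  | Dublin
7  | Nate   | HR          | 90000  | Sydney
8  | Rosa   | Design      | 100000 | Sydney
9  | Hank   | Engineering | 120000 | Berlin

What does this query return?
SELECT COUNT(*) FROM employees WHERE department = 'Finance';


Counting rows where department = 'Finance'
  Karen -> MATCH
  Alice -> MATCH
  Xander -> MATCH


3


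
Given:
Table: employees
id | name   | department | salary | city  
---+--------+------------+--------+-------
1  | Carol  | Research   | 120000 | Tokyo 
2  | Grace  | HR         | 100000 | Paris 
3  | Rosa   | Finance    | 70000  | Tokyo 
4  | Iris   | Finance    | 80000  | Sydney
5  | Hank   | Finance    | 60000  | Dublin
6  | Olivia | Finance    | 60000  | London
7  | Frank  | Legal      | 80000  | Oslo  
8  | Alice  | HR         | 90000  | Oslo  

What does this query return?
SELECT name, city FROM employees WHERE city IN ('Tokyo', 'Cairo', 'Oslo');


Filtering: city IN ('Tokyo', 'Cairo', 'Oslo')
Matching: 4 rows

4 rows:
Carol, Tokyo
Rosa, Tokyo
Frank, Oslo
Alice, Oslo


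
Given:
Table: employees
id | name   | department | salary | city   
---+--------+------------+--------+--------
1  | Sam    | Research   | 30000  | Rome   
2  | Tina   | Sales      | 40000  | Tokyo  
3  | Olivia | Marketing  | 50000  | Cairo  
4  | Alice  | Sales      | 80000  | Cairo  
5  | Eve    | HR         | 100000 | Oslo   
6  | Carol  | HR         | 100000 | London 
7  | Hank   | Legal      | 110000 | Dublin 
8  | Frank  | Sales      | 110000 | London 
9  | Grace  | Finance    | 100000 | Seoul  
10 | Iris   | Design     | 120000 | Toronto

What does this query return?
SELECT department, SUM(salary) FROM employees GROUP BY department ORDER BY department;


Summing salary within each department:
  Design: 120000 = 120000
  Finance: 100000 = 100000
  HR: 100000 + 100000 = 200000
  Legal: 110000 = 110000
  Marketing: 50000 = 50000
  Research: 30000 = 30000
  Sales: 40000 + 80000 + 110000 = 230000


7 groups:
Design, 120000
Finance, 100000
HR, 200000
Legal, 110000
Marketing, 50000
Research, 30000
Sales, 230000


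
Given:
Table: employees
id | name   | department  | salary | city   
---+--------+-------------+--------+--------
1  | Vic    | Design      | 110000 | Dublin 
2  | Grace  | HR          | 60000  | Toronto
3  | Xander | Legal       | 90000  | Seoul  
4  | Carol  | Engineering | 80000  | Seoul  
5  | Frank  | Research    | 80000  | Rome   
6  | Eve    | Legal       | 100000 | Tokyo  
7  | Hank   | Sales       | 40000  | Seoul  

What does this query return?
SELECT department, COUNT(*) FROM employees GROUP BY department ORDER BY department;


Assigning each row to its department group:
  Vic -> Design
  Grace -> HR
  Xander -> Legal
  Carol -> Engineering
  Frank -> Research
  Eve -> Legal
  Hank -> Sales


6 groups:
Design, 1
Engineering, 1
HR, 1
Legal, 2
Research, 1
Sales, 1


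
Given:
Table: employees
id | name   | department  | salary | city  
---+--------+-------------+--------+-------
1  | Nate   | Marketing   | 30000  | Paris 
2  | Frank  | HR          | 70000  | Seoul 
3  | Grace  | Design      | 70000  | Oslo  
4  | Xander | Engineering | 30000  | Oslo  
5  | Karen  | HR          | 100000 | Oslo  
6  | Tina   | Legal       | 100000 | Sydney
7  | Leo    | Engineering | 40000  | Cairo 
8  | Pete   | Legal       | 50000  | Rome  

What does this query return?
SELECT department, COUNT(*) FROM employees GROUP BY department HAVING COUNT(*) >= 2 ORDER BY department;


Groups with count >= 2:
  Engineering: 2 -> PASS
  HR: 2 -> PASS
  Legal: 2 -> PASS
  Design: 1 -> filtered out
  Marketing: 1 -> filtered out


3 groups:
Engineering, 2
HR, 2
Legal, 2


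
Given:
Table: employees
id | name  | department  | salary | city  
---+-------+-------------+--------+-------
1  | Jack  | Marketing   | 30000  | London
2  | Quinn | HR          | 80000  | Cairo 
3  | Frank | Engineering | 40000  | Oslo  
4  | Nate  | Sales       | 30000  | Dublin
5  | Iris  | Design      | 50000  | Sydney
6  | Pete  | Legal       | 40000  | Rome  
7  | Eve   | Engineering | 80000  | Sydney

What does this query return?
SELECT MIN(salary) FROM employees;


Salaries: 30000, 80000, 40000, 30000, 50000, 40000, 80000
MIN = 30000

30000


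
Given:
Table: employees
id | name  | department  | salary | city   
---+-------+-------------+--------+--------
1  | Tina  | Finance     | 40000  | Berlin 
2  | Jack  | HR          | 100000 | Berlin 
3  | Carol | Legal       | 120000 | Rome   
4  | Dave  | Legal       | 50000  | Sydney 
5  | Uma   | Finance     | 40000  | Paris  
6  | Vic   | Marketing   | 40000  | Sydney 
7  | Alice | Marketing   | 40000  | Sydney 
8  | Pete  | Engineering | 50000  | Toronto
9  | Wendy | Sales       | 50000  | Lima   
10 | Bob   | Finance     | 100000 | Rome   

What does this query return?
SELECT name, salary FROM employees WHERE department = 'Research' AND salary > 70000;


Filtering: department = 'Research' AND salary > 70000
Matching: 0 rows

Empty result set (0 rows)


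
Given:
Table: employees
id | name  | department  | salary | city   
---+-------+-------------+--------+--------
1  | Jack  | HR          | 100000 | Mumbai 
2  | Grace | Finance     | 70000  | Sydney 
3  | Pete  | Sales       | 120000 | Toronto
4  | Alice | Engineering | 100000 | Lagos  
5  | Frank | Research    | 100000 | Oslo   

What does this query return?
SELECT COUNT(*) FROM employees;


COUNT(*) counts all rows

5


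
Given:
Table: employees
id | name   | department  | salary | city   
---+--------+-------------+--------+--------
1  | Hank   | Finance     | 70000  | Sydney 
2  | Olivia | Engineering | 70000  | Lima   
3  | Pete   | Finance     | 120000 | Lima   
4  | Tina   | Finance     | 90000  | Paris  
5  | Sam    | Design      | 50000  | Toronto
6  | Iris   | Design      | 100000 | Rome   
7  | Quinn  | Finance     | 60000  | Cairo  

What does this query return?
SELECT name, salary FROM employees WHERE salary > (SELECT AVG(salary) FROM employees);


Subquery: AVG(salary) = 80000.0
Filtering: salary > 80000.0
  Pete (120000) -> MATCH
  Tina (90000) -> MATCH
  Iris (100000) -> MATCH


3 rows:
Pete, 120000
Tina, 90000
Iris, 100000


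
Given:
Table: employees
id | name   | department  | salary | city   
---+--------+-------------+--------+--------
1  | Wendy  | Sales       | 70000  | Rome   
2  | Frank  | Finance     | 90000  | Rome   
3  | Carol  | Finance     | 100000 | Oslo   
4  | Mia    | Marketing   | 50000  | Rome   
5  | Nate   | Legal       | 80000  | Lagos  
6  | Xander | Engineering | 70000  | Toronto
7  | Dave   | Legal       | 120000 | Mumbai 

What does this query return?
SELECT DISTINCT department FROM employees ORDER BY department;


All 'department' values (row order): Sales, Finance, Finance, Marketing, Legal, Engineering, Legal
Removing duplicates leaves 5 unique value(s).

5 values:
Engineering
Finance
Legal
Marketing
Sales


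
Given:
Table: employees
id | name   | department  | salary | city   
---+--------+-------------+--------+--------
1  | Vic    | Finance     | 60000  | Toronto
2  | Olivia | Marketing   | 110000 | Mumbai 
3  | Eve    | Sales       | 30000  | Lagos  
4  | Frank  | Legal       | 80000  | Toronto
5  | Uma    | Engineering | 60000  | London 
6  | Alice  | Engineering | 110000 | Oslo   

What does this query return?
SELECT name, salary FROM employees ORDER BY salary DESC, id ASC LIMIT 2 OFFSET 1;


Sort by salary DESC (id ASC tiebreak), then skip 1 and take 2
Rows 2 through 3

2 rows:
Alice, 110000
Frank, 80000


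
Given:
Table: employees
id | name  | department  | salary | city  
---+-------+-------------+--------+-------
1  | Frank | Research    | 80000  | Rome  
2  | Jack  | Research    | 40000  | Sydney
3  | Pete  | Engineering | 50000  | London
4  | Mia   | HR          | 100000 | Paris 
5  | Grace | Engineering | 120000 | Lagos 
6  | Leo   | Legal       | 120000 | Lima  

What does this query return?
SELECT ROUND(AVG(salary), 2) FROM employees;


SUM(salary) = 510000
COUNT = 6
ROUND(AVG, 2) = ROUND(510000 / 6, 2) = 85000.0

85000.0


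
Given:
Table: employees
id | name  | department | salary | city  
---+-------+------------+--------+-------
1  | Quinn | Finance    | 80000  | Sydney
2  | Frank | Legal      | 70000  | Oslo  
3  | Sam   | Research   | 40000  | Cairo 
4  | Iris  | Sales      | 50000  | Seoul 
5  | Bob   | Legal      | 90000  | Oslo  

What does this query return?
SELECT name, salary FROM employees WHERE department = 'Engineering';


Filtering: department = 'Engineering'
Matching rows: 0

Empty result set (0 rows)


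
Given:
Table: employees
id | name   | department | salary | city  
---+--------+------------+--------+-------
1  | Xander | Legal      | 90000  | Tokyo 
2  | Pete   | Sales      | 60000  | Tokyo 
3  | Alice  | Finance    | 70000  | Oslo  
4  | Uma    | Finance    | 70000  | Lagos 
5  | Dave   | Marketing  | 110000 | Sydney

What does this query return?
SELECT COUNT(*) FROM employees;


COUNT(*) counts all rows

5


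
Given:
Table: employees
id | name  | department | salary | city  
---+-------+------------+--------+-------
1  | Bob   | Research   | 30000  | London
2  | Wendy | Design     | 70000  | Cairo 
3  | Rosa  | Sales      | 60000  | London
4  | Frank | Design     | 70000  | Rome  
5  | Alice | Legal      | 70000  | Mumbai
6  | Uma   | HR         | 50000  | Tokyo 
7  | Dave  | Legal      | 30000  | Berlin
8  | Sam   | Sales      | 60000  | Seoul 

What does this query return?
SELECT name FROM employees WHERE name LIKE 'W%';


LIKE 'W%' matches names starting with 'W'
Matching: 1

1 rows:
Wendy


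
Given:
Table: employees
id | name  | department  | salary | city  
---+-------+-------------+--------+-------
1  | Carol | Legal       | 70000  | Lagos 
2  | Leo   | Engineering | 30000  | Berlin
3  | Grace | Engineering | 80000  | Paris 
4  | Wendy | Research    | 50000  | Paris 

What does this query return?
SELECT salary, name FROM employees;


Projecting columns: salary, name

4 rows:
70000, Carol
30000, Leo
80000, Grace
50000, Wendy


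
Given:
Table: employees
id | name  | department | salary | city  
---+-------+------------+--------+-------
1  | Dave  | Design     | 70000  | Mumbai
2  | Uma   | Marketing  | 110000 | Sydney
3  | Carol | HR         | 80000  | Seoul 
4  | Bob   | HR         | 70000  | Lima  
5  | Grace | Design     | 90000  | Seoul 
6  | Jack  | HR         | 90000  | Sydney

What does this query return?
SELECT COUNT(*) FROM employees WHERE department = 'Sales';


Counting rows where department = 'Sales'


0


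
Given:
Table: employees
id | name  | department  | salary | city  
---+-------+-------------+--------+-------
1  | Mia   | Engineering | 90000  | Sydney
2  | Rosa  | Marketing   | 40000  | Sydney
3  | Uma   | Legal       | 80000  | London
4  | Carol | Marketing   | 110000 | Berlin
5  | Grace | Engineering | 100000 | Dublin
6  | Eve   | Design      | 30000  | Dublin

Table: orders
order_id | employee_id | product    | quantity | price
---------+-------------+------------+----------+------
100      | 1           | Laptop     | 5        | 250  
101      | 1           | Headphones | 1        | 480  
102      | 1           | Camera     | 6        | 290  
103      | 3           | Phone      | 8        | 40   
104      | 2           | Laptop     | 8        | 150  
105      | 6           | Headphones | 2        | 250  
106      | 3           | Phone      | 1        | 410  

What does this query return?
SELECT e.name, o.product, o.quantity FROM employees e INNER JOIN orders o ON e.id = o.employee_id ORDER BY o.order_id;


Joining employees.id = orders.employee_id:
  employee Mia (id=1) -> order Laptop
  employee Mia (id=1) -> order Headphones
  employee Mia (id=1) -> order Camera
  employee Uma (id=3) -> order Phone
  employee Rosa (id=2) -> order Laptop
  employee Eve (id=6) -> order Headphones
  employee Uma (id=3) -> order Phone


7 rows:
Mia, Laptop, 5
Mia, Headphones, 1
Mia, Camera, 6
Uma, Phone, 8
Rosa, Laptop, 8
Eve, Headphones, 2
Uma, Phone, 1


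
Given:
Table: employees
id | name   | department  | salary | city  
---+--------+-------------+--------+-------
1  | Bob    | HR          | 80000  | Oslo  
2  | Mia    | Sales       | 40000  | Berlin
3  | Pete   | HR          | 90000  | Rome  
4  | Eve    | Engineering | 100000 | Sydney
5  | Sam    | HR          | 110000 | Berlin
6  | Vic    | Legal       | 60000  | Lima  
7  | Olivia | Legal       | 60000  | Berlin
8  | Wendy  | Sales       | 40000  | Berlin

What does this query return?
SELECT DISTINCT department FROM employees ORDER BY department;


All 'department' values (row order): HR, Sales, HR, Engineering, HR, Legal, Legal, Sales
Removing duplicates leaves 4 unique value(s).

4 values:
Engineering
HR
Legal
Sales


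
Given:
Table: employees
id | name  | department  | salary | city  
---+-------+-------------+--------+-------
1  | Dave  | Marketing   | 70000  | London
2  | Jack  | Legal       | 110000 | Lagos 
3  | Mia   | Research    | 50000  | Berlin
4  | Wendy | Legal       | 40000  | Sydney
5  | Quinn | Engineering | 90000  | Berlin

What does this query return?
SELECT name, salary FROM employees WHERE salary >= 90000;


Filtering: salary >= 90000
Matching: 2 rows

2 rows:
Jack, 110000
Quinn, 90000


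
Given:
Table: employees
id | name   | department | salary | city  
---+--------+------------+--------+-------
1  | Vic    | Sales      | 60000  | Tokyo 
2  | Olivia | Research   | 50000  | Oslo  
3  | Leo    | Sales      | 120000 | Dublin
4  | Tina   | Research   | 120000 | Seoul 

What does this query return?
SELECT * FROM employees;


SELECT * returns all 4 rows with all columns

4 rows:
1, Vic, Sales, 60000, Tokyo
2, Olivia, Research, 50000, Oslo
3, Leo, Sales, 120000, Dublin
4, Tina, Research, 120000, Seoul


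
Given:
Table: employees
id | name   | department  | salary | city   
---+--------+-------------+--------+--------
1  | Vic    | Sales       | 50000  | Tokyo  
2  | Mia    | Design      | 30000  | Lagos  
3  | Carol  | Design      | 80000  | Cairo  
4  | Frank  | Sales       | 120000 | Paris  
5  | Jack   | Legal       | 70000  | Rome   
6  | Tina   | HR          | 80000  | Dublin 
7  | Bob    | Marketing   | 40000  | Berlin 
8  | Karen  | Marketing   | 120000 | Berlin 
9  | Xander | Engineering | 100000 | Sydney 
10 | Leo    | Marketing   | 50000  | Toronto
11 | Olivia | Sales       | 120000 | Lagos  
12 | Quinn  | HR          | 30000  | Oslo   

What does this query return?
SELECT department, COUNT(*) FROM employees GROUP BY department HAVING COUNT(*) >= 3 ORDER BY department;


Groups with count >= 3:
  Marketing: 3 -> PASS
  Sales: 3 -> PASS
  Design: 2 -> filtered out
  Engineering: 1 -> filtered out
  HR: 2 -> filtered out
  Legal: 1 -> filtered out


2 groups:
Marketing, 3
Sales, 3


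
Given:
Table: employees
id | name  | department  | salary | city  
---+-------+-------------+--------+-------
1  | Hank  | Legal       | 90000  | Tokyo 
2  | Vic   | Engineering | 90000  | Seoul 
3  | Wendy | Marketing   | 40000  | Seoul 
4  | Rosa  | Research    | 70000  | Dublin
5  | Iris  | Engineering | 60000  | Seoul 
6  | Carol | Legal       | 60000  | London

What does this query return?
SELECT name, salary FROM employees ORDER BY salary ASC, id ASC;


Sorting by salary ASC, then id ASC for ties

6 rows:
Wendy, 40000
Iris, 60000
Carol, 60000
Rosa, 70000
Hank, 90000
Vic, 90000


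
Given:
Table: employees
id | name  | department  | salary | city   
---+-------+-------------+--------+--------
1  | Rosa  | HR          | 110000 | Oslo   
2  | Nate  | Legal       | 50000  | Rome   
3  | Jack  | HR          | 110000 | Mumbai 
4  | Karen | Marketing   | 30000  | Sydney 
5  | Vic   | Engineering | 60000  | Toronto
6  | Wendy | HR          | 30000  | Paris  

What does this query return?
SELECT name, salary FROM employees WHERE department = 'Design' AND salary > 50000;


Filtering: department = 'Design' AND salary > 50000
Matching: 0 rows

Empty result set (0 rows)


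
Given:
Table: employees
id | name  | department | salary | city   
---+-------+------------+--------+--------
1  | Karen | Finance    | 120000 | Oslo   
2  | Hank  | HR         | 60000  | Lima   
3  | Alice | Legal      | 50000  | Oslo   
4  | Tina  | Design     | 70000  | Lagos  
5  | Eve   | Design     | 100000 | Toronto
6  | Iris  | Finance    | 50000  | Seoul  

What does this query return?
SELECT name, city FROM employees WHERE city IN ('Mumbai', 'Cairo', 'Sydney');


Filtering: city IN ('Mumbai', 'Cairo', 'Sydney')
Matching: 0 rows

Empty result set (0 rows)


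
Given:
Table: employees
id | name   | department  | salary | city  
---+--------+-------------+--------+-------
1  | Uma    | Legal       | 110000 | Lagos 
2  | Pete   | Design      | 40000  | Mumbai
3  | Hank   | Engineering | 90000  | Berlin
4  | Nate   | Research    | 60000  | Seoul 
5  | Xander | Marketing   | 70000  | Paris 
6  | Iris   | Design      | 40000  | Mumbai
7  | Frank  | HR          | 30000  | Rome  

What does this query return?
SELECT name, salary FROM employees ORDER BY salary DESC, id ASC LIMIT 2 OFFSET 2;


Sort by salary DESC (id ASC tiebreak), then skip 2 and take 2
Rows 3 through 4

2 rows:
Xander, 70000
Nate, 60000


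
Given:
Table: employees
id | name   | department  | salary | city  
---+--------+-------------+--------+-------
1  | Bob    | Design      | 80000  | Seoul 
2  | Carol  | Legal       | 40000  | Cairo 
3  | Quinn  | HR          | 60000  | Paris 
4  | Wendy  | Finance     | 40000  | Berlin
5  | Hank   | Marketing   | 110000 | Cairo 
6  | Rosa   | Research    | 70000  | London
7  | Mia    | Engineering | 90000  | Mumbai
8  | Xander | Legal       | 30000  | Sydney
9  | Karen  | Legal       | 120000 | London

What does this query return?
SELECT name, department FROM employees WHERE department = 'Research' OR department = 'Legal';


Filtering: department = 'Research' OR 'Legal'
Matching: 4 rows

4 rows:
Carol, Legal
Rosa, Research
Xander, Legal
Karen, Legal


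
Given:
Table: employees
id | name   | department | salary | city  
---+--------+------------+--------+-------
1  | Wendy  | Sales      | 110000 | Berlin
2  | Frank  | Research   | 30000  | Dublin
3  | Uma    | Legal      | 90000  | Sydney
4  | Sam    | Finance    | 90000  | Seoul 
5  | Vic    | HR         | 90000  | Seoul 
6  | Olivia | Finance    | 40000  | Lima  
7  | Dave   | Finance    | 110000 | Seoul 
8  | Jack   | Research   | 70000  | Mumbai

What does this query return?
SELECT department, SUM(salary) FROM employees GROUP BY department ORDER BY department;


Summing salary within each department:
  Finance: 90000 + 40000 + 110000 = 240000
  HR: 90000 = 90000
  Legal: 90000 = 90000
  Research: 30000 + 70000 = 100000
  Sales: 110000 = 110000


5 groups:
Finance, 240000
HR, 90000
Legal, 90000
Research, 100000
Sales, 110000


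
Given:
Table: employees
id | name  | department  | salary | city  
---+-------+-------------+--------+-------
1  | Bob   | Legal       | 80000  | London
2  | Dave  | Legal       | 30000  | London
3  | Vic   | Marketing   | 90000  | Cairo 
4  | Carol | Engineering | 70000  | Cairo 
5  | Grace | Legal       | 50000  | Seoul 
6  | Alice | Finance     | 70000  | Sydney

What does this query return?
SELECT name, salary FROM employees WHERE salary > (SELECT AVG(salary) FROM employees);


Subquery: AVG(salary) = 65000.0
Filtering: salary > 65000.0
  Bob (80000) -> MATCH
  Vic (90000) -> MATCH
  Carol (70000) -> MATCH
  Alice (70000) -> MATCH


4 rows:
Bob, 80000
Vic, 90000
Carol, 70000
Alice, 70000


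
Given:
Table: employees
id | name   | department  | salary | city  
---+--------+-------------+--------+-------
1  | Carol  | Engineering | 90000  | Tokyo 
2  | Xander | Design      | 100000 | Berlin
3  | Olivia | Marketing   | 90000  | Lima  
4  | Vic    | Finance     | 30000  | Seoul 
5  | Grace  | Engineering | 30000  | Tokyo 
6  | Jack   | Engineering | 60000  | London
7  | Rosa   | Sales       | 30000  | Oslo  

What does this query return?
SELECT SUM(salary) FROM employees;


SUM(salary) = 90000 + 100000 + 90000 + 30000 + 30000 + 60000 + 30000 = 430000

430000


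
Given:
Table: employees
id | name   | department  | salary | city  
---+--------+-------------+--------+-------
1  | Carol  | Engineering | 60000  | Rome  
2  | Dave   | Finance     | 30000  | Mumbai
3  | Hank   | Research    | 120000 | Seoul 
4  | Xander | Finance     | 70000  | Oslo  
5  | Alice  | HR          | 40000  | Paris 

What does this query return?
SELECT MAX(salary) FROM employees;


Salaries: 60000, 30000, 120000, 70000, 40000
MAX = 120000

120000


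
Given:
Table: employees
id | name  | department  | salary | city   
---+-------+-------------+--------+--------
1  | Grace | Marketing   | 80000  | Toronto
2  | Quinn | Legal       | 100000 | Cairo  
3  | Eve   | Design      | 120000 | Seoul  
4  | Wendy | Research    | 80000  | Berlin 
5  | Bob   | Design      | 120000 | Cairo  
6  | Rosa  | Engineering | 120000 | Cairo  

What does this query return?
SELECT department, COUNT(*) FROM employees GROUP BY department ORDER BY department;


Assigning each row to its department group:
  Grace -> Marketing
  Quinn -> Legal
  Eve -> Design
  Wendy -> Research
  Bob -> Design
  Rosa -> Engineering


5 groups:
Design, 2
Engineering, 1
Legal, 1
Marketing, 1
Research, 1


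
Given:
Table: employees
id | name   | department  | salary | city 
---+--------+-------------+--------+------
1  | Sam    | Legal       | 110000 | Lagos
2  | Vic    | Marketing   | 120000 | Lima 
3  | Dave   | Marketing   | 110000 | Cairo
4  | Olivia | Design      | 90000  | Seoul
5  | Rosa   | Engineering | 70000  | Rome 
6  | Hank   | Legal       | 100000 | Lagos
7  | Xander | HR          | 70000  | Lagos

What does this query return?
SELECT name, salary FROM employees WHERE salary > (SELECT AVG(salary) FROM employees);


Subquery: AVG(salary) = 95714.29
Filtering: salary > 95714.29
  Sam (110000) -> MATCH
  Vic (120000) -> MATCH
  Dave (110000) -> MATCH
  Hank (100000) -> MATCH


4 rows:
Sam, 110000
Vic, 120000
Dave, 110000
Hank, 100000


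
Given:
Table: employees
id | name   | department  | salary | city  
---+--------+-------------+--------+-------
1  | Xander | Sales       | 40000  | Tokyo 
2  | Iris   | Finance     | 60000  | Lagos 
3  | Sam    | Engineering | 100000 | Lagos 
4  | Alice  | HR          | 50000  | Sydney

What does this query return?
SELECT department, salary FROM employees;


Projecting columns: department, salary

4 rows:
Sales, 40000
Finance, 60000
Engineering, 100000
HR, 50000


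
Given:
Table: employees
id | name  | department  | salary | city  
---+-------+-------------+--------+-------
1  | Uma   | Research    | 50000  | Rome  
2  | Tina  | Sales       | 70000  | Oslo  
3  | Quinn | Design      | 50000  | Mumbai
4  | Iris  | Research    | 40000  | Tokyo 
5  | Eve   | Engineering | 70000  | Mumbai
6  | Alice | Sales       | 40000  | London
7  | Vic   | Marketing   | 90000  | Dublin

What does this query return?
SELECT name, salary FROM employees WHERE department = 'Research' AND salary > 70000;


Filtering: department = 'Research' AND salary > 70000
Matching: 0 rows

Empty result set (0 rows)


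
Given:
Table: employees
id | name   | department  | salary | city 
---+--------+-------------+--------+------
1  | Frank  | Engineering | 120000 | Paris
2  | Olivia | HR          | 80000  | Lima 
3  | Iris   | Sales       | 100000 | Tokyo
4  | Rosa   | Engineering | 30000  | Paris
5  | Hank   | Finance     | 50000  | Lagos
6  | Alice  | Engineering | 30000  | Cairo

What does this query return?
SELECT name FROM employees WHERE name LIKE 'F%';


LIKE 'F%' matches names starting with 'F'
Matching: 1

1 rows:
Frank


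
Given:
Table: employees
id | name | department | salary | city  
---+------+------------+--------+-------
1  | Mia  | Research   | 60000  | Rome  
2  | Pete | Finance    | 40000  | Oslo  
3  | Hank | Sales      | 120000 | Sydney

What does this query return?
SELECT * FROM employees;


SELECT * returns all 3 rows with all columns

3 rows:
1, Mia, Research, 60000, Rome
2, Pete, Finance, 40000, Oslo
3, Hank, Sales, 120000, Sydney


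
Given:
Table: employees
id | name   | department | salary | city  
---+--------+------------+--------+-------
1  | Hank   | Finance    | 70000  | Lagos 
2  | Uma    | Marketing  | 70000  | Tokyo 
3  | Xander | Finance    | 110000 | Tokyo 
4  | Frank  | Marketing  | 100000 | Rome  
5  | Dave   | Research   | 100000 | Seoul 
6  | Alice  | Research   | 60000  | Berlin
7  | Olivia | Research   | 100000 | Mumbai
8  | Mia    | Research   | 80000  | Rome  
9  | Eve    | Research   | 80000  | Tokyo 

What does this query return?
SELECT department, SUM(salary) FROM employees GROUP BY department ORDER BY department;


Summing salary within each department:
  Finance: 70000 + 110000 = 180000
  Marketing: 70000 + 100000 = 170000
  Research: 100000 + 60000 + 100000 + 80000 + 80000 = 420000


3 groups:
Finance, 180000
Marketing, 170000
Research, 420000


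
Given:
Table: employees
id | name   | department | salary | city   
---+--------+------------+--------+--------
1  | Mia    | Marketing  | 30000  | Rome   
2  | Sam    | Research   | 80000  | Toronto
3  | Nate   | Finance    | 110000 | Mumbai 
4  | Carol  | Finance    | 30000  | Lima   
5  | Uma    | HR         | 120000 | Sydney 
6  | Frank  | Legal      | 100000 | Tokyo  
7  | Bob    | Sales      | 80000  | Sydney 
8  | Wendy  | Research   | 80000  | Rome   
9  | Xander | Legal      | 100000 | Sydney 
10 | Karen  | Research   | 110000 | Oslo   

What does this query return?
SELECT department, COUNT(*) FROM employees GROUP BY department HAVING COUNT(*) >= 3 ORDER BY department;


Groups with count >= 3:
  Research: 3 -> PASS
  Finance: 2 -> filtered out
  HR: 1 -> filtered out
  Legal: 2 -> filtered out
  Marketing: 1 -> filtered out
  Sales: 1 -> filtered out


1 groups:
Research, 3


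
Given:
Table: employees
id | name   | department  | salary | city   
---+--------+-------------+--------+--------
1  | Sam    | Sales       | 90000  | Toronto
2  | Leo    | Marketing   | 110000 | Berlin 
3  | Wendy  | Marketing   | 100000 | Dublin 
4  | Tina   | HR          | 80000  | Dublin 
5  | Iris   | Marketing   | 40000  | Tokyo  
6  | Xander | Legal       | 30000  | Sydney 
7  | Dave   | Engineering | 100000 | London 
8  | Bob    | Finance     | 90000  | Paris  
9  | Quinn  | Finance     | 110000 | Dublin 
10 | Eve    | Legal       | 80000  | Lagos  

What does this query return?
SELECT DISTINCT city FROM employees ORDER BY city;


All 'city' values (row order): Toronto, Berlin, Dublin, Dublin, Tokyo, Sydney, London, Paris, Dublin, Lagos
Removing duplicates leaves 8 unique value(s).

8 values:
Berlin
Dublin
Lagos
London
Paris
Sydney
Tokyo
Toronto


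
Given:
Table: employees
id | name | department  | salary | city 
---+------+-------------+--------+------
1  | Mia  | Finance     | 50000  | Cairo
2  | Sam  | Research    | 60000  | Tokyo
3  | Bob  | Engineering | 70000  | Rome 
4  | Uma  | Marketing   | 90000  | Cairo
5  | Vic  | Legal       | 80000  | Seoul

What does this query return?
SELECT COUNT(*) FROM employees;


COUNT(*) counts all rows

5


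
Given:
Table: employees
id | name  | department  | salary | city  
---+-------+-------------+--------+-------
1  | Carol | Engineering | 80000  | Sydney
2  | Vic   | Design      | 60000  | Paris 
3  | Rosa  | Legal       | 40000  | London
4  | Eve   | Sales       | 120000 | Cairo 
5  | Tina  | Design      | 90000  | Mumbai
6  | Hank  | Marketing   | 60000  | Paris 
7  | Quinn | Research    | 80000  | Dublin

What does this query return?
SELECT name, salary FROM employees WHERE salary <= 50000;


Filtering: salary <= 50000
Matching: 1 rows

1 rows:
Rosa, 40000


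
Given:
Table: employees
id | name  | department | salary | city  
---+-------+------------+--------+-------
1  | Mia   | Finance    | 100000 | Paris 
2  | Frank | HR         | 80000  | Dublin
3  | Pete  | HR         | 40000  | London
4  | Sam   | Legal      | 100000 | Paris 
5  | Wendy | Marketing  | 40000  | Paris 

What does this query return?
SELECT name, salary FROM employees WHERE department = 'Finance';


Filtering: department = 'Finance'
Matching rows: 1

1 rows:
Mia, 100000


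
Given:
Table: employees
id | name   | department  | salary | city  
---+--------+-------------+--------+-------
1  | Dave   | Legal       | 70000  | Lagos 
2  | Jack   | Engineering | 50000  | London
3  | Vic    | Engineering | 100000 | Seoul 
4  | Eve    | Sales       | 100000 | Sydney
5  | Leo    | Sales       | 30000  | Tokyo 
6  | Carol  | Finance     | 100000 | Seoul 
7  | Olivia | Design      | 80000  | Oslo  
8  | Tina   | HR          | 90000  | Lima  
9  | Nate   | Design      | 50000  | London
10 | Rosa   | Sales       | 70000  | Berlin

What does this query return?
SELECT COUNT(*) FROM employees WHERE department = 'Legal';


Counting rows where department = 'Legal'
  Dave -> MATCH


1


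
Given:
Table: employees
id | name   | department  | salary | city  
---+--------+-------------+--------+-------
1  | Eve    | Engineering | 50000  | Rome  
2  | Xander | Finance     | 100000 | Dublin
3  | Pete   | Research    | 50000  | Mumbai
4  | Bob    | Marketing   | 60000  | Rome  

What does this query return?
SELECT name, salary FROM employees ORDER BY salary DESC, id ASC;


Sorting by salary DESC, then id ASC for ties

4 rows:
Xander, 100000
Bob, 60000
Eve, 50000
Pete, 50000


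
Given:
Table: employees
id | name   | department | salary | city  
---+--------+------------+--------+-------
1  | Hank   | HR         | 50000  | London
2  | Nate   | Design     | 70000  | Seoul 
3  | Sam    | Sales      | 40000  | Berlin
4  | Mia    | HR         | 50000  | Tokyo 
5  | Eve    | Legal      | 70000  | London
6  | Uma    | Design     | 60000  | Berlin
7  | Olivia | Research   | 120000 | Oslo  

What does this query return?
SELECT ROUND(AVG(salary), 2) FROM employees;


SUM(salary) = 460000
COUNT = 7
ROUND(AVG, 2) = ROUND(460000 / 7, 2) = 65714.29

65714.29


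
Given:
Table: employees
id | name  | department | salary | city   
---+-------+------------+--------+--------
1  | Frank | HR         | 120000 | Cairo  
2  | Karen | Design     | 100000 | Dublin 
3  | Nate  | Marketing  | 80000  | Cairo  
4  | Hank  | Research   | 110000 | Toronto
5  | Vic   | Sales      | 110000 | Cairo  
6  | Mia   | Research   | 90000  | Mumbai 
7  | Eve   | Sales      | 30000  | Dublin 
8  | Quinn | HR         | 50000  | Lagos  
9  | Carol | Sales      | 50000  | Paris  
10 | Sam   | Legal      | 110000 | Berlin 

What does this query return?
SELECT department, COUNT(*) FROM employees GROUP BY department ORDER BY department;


Assigning each row to its department group:
  Frank -> HR
  Karen -> Design
  Nate -> Marketing
  Hank -> Research
  Vic -> Sales
  Mia -> Research
  Eve -> Sales
  Quinn -> HR
  Carol -> Sales
  Sam -> Legal


6 groups:
Design, 1
HR, 2
Legal, 1
Marketing, 1
Research, 2
Sales, 3


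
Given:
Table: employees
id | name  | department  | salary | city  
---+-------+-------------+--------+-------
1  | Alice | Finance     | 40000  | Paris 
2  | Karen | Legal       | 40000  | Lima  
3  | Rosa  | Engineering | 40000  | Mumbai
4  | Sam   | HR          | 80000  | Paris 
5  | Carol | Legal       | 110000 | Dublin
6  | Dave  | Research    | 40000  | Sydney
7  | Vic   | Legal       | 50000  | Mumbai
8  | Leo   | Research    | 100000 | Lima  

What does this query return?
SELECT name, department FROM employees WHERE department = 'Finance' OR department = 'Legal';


Filtering: department = 'Finance' OR 'Legal'
Matching: 4 rows

4 rows:
Alice, Finance
Karen, Legal
Carol, Legal
Vic, Legal
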